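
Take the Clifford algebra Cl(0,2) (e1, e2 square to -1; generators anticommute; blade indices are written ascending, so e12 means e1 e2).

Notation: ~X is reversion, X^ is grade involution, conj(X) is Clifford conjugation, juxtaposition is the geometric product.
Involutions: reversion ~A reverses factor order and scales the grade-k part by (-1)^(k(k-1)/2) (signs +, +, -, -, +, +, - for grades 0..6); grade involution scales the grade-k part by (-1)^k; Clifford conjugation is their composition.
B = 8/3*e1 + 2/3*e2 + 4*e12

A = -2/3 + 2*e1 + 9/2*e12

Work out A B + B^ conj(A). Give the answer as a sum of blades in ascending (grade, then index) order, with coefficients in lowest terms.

first term: -70/3 - 43/9*e1 + 32/9*e2 - 4/3*e12
second term: 38/3 + 43/9*e1 - 176/9*e2 - 4*e12
Answer: -32/3 - 16*e2 - 16/3*e12


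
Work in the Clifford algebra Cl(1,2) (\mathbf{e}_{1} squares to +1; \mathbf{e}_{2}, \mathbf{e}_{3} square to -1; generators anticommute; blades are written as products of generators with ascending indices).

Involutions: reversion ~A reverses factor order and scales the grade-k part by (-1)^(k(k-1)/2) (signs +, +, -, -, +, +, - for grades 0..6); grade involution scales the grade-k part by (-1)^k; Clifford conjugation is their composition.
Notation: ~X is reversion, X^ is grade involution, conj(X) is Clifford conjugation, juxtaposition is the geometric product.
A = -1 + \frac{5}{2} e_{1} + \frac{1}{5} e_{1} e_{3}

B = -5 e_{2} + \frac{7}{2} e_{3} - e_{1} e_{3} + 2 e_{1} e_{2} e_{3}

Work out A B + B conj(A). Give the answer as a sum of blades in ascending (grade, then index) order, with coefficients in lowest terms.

first term: -\frac{1}{5} - \frac{7}{10} e_{1} + \frac{23}{5} e_{2} - 6 e_{3} - \frac{25}{2} e_{1} e_{2} + \frac{39}{4} e_{1} e_{3} + 5 e_{2} e_{3} - e_{1} e_{2} e_{3}
second term: \frac{1}{5} - \frac{7}{10} e_{1} + \frac{27}{5} e_{2} - 6 e_{3} - \frac{25}{2} e_{1} e_{2} + \frac{39}{4} e_{1} e_{3} - 5 e_{2} e_{3} - 3 e_{1} e_{2} e_{3}
Answer: -\frac{7}{5} e_{1} + 10 e_{2} - 12 e_{3} - 25 e_{1} e_{2} + \frac{39}{2} e_{1} e_{3} - 4 e_{1} e_{2} e_{3}


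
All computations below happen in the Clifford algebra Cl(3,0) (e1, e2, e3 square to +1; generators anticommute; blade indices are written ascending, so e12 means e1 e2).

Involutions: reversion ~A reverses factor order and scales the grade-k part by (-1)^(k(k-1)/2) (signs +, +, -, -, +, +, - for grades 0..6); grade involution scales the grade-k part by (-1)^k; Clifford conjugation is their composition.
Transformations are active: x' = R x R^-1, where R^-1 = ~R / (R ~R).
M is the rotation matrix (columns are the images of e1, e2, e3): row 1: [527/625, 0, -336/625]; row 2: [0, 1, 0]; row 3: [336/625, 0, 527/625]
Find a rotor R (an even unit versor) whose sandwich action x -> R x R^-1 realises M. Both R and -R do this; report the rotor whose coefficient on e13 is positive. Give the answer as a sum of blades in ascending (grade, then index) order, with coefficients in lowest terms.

Method: write R = a + b12*e12 + b13*e13 + b23*e23 with a^2 + b12^2 + b13^2 + b23^2 = 1 (so R^-1 = ~R). Expanding the columns R e_j ~R gives tr M = 4a^2 - 1 and, from the antisymmetric part, M21 - M12 = -4a*b12, M13 - M31 = 4a*b13, M32 - M23 = -4a*b23.
Here tr M = 1679/625, so a^2 = (1 + tr M)/4 = 576/625 and a = ±24/25. Taking a = 24/25: M21 - M12 = 0, M13 - M31 = -672/625, M32 - M23 = 0, giving b12 = 0, b13 = -7/25, b23 = 0, i.e. R = 24/25 - 7/25*e13.
Its e13 coefficient is negative, so report the other preimage -R.
Answer: -24/25 + 7/25*e13. Uniqueness: Spin(3) -> SO(3) maps R and -R to the same rotation of trace 1679/625; fixing the sign of the e13 coefficient removes the ambiguity.


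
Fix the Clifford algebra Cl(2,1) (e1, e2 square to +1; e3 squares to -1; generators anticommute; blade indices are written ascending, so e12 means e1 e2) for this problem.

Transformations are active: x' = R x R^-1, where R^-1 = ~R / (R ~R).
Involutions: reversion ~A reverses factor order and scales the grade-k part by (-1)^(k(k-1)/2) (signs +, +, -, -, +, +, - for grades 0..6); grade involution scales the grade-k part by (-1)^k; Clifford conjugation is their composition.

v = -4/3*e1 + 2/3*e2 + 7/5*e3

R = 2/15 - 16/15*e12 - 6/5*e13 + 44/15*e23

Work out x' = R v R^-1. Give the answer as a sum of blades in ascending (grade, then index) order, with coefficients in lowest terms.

~R = 2/15 + 16/15*e12 + 6/5*e13 - 44/15*e23, and R ~R = -80/9, so R^-1 = ~R / (-80/9).
R v = 178/225*e1 - 136/25*e2 - 758/225*e3 - 1036/225*e123
Answer: -1297/750*e1 - 131/75*e2 - 601/250*e3


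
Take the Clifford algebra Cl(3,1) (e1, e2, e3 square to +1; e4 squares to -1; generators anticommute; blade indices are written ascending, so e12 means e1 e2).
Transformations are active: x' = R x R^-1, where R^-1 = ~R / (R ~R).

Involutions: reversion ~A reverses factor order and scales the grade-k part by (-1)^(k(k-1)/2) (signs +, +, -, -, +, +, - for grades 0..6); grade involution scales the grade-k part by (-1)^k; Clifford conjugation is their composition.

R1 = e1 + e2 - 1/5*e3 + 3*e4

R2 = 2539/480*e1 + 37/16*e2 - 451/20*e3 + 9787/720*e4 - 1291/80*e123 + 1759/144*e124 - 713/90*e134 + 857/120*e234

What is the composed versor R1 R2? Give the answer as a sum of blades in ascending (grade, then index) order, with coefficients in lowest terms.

Distribute over the terms of R1 (each basis-blade product reordered to ascending indices, repeated generators contracted through their squares):
(e1) R2 = 2539/480 + 37/16*e12 - 451/20*e13 + 9787/720*e14 - 1291/80*e23 + 1759/144*e24 - 713/90*e34 + 857/120*e1234
(e2) R2 = 37/16 - 2539/480*e12 + 1291/80*e13 - 1759/144*e14 - 451/20*e23 + 9787/720*e24 + 857/120*e34 + 713/90*e1234
(-1/5*e3) R2 = 451/100 + 1291/400*e12 + 2539/2400*e13 - 713/450*e14 + 37/80*e23 + 857/600*e24 - 9787/3600*e34 - 1759/720*e1234
(3*e4) R2 = -9787/240 - 1759/48*e12 + 713/30*e13 - 2539/160*e14 - 857/40*e23 - 111/16*e24 + 1353/20*e34 + 3873/80*e1234
Summing the partial products and collecting blades:
Answer: -68801/2400 - 87349/2400*e12 + 44189/2400*e13 - 38581/2400*e14 - 1193/20*e23 + 24359/1200*e24 + 76981/1200*e34 + 1831/30*e1234


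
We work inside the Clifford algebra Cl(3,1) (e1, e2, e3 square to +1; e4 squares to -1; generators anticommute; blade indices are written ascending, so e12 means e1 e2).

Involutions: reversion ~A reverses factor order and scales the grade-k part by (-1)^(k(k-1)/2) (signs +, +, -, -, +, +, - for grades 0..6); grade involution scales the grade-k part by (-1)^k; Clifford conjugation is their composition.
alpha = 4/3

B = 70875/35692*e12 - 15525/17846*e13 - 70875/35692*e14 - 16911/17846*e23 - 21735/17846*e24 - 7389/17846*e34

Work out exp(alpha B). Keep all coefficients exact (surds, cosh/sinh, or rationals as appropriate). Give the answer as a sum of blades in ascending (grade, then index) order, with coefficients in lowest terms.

B^2 term by term: the squares give (70875/35692)^2*(e12)^2 + (-15525/17846)^2*(e13)^2 + (-70875/35692)^2*(e14)^2 + (-16911/17846)^2*(e23)^2 + (-21735/17846)^2*(e24)^2 + (-7389/17846)^2*(e34)^2 = 5023265625/1273918864*(-1) + 241025625/318479716*(-1) + 5023265625/1273918864*(+1) + 285981921/318479716*(-1) + 472410225/318479716*(+1) + 54597321/318479716*(+1) = 0 (each basis 2-blade squares to minus the product of its generators' squares); cross terms between blades sharing an index anticommute and cancel; the commuting (index-disjoint) pairs give grade-4 terms 2*c*c'*(blade product), which cancel blade by blade — e1234: -523695375/318479716 - 337435875/159239858 + 1198567125/318479716 = 0 — confirming B is simple. So B^2 = 0.
B^2 = 0, so the series truncates immediately: exp(alpha B) = 1 + alpha B (parabolic case).
Answer: 1 + 23625/8923*e12 - 10350/8923*e13 - 23625/8923*e14 - 11274/8923*e23 - 14490/8923*e24 - 4926/8923*e34


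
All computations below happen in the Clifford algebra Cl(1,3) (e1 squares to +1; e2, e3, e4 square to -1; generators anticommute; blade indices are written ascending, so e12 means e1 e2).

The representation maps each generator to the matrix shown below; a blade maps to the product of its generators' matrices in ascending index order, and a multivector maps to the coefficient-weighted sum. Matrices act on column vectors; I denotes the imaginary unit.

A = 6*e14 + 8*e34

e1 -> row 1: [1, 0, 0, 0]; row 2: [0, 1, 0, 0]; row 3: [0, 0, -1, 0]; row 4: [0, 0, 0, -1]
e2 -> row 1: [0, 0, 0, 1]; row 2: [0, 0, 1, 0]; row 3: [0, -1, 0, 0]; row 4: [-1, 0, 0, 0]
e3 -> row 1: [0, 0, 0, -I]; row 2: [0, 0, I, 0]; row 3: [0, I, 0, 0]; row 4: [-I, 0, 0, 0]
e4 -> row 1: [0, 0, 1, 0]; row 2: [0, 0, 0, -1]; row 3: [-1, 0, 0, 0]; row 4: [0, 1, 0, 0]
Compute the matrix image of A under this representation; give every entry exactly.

Bivector images (products of the table entries): rho(e14) = rho(e1)rho(e4) = row 1: [0, 0, 1, 0]; row 2: [0, 0, 0, -1]; row 3: [1, 0, 0, 0]; row 4: [0, -1, 0, 0]; rho(e34) = rho(e3)rho(e4) = row 1: [0, -I, 0, 0]; row 2: [-I, 0, 0, 0]; row 3: [0, 0, 0, -I]; row 4: [0, 0, -I, 0].
M = (6)*rho(e14) + (8)*rho(e34), summed entrywise:
Answer: row 1: [0, -8*I, 6, 0]; row 2: [-8*I, 0, 0, -6]; row 3: [6, 0, 0, -8*I]; row 4: [0, -6, -8*I, 0]


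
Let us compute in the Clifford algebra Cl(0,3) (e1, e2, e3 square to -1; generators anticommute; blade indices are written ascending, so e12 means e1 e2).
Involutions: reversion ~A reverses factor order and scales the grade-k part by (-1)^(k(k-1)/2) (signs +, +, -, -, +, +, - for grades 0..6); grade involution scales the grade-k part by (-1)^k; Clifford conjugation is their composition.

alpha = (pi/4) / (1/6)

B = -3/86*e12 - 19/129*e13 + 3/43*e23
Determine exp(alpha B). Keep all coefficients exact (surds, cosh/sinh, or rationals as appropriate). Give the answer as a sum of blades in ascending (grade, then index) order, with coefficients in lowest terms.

B^2 term by term: the squares give (-3/86)^2*(e12)^2 + (-19/129)^2*(e13)^2 + (3/43)^2*(e23)^2 = 9/7396*(-1) + 361/16641*(-1) + 9/1849*(-1) = -1/36 (each basis 2-blade squares to minus the product of its generators' squares); cross terms between blades sharing an index anticommute and cancel. So B^2 = -1/36.
B^2 = -1/36 — since the square is negative, the closed form is circular: l = 1/6, alpha*l = pi/4, so exp(alpha B) = cos(pi/4) + (sin(pi/4)/(1/6))*B = sqrt(2)/2 + (3*sqrt(2))*B.
Answer: sqrt(2)/2 - 9*sqrt(2)/86*e12 - 19*sqrt(2)/43*e13 + 9*sqrt(2)/43*e23


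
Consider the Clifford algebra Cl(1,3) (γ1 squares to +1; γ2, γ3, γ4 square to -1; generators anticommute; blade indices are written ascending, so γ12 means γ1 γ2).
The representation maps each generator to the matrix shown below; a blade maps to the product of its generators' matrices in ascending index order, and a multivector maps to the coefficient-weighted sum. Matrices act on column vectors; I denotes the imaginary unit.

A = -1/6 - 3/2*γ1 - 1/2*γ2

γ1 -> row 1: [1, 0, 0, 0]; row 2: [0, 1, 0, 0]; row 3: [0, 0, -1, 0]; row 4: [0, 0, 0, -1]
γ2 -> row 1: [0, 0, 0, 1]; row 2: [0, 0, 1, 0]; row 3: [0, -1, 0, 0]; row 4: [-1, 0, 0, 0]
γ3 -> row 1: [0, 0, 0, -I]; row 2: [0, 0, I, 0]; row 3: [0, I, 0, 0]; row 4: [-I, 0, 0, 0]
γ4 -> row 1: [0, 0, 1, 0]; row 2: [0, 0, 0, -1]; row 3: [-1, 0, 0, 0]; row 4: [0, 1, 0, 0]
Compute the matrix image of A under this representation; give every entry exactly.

M = (-1/6)*1 + (-3/2)*rho(γ1) + (-1/2)*rho(γ2), summed entrywise (1 is the identity matrix):
Answer: row 1: [-5/3, 0, 0, -1/2]; row 2: [0, -5/3, -1/2, 0]; row 3: [0, 1/2, 4/3, 0]; row 4: [1/2, 0, 0, 4/3]


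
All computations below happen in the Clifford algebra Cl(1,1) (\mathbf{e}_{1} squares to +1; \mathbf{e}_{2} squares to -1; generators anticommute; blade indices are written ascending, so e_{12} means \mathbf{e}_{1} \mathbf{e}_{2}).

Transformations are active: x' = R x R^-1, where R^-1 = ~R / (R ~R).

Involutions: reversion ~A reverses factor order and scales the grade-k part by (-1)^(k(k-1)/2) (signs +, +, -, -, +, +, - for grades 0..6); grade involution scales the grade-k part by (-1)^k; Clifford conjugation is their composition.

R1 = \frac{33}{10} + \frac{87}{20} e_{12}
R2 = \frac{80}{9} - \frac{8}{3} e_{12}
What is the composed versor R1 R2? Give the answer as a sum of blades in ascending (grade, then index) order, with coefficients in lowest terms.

Distribute over the terms of R1 (each basis-blade product reordered to ascending indices, repeated generators contracted through their squares):
(\frac{33}{10}) R2 = \frac{88}{3} - \frac{44}{5} e_{12}
(\frac{87}{20} e_{12}) R2 = -\frac{58}{5} + \frac{116}{3} e_{12}
Summing the partial products and collecting blades:
Answer: \frac{266}{15} + \frac{448}{15} e_{12}


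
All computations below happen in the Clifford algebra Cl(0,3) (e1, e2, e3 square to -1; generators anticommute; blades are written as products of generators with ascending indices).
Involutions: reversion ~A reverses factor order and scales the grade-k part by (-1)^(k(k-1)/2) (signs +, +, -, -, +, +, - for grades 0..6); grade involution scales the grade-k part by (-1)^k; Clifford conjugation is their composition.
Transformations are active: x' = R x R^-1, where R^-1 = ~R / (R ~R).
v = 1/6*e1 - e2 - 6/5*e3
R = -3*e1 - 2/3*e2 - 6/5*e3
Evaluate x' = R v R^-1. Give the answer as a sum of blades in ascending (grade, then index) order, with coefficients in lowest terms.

~R = -3*e1 - 2/3*e2 - 6/5*e3, and R ~R = -2449/225, so R^-1 = ~R / (-2449/225).
R v = -241/150 + 28/9*e1 e2 + 19/5*e1 e3 - 2/5*e2 e3
Answer: -15463/14694*e1 + 1967/2449*e2 + 10356/12245*e3


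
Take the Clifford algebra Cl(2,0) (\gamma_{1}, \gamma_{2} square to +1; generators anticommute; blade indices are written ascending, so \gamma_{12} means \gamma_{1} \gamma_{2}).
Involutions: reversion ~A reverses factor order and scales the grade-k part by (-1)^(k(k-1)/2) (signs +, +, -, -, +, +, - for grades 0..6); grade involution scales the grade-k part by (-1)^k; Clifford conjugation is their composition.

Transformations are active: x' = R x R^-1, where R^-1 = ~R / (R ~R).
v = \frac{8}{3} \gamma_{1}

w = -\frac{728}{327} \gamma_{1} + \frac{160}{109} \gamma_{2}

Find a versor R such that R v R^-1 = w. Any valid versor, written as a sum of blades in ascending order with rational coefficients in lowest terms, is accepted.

Take R = v + w = \frac{48}{109} \gamma_{1} + \frac{160}{109} \gamma_{2}. Because q(v) = q(w) = \frac{64}{9}, conjugation by R sends v exactly to w.
Answer: \frac{48}{109} \gamma_{1} + \frac{160}{109} \gamma_{2}


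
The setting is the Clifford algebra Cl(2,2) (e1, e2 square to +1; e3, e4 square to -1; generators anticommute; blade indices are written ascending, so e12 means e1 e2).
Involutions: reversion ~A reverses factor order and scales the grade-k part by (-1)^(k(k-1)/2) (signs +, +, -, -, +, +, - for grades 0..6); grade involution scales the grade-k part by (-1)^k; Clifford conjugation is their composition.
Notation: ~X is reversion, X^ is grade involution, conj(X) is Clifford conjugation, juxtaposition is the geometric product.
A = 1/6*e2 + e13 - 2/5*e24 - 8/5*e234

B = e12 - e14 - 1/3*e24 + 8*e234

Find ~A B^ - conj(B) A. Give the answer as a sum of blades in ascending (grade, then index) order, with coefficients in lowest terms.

first term: 38/3 - 1/6*e1 + 56/15*e3 - 1/18*e4 + 2/5*e12 - 2/5*e14 - e23 - 7/3*e34 - 8/5*e123 + 49/6*e124 - 8/5*e134 - 1/3*e1234
second term: 38/3 - 1/6*e1 + 56/15*e3 - 1/18*e4 - 2/5*e12 + 2/5*e14 + e23 + 7/3*e34 + 8/5*e123 - 49/6*e124 + 8/5*e134 - 1/3*e1234
Answer: 4/5*e12 - 4/5*e14 - 2*e23 - 14/3*e34 - 16/5*e123 + 49/3*e124 - 16/5*e134


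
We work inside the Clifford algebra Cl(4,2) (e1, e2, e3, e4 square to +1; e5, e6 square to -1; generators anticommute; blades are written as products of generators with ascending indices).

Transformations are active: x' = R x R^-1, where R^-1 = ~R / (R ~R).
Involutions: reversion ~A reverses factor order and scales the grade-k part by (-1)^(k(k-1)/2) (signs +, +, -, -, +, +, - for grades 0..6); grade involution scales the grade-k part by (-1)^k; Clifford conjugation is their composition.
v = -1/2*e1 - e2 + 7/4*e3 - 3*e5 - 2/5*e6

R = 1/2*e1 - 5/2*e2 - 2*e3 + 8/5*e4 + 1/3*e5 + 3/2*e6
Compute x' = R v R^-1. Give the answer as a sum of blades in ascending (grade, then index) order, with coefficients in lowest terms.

~R = 1/2*e1 - 5/2*e2 - 2*e3 + 8/5*e4 + 1/3*e5 + 3/2*e6, and R ~R = 9629/900, so R^-1 = ~R / (9629/900).
R v = 7/20 - 7/4*e1 e2 - 1/8*e1 e3 + 4/5*e1 e4 - 4/3*e1 e5 + 11/20*e1 e6 - 51/8*e2 e3 + 8/5*e2 e4 + 47/6*e2 e5 + 5/2*e2 e6 - 14/5*e3 e4 + 65/12*e3 e5 - 73/40*e3 e6 - 24/5*e4 e5 - 16/25*e4 e6 + 131/30*e5 e6
Answer: 10259/19258*e1 + 8054/9629*e2 - 72443/38516*e3 + 1008/9629*e4 + 29097/9629*e5 + 23983/48145*e6


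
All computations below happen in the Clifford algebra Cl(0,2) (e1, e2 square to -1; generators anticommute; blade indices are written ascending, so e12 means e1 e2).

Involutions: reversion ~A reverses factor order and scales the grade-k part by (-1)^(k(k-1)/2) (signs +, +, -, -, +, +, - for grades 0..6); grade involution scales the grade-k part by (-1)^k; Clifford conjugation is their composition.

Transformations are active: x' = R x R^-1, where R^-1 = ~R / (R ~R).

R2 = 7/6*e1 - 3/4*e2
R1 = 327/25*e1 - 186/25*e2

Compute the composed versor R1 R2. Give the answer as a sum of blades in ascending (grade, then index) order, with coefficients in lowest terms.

Distribute over the terms of R1 (each basis-blade product reordered to ascending indices, repeated generators contracted through their squares):
(327/25*e1) R2 = -763/50 - 981/100*e12
(-186/25*e2) R2 = -279/50 + 217/25*e12
Summing the partial products and collecting blades:
Answer: -521/25 - 113/100*e12


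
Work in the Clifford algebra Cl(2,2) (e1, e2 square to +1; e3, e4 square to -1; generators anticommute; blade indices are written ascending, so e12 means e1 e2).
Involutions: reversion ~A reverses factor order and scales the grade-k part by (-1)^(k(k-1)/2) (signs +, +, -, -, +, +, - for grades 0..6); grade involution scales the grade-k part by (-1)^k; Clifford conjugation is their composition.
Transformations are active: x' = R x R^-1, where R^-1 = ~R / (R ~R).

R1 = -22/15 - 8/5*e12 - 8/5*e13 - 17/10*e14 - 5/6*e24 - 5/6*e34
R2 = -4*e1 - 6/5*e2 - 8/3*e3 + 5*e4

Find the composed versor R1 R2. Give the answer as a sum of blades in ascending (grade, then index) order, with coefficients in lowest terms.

Distribute over the terms of R2 (each basis-blade product reordered to ascending indices, repeated generators contracted through their squares):
R1 (-4*e1) = 88/15*e1 - 32/5*e2 - 32/5*e3 - 34/5*e4 + 10/3*e124 + 10/3*e134
R1 (-6/5*e2) = 48/25*e1 + 44/25*e2 - e4 - 48/25*e123 - 51/25*e124 + e234
R1 (-8/3*e3) = -64/15*e1 + 176/45*e3 + 20/9*e4 + 64/15*e123 - 68/15*e134 - 20/9*e234
R1 (5*e4) = 17/2*e1 + 25/6*e2 + 25/6*e3 - 22/3*e4 - 8*e124 - 8*e134
Summing the partial products and collecting blades:
Answer: 601/50*e1 - 71/150*e2 + 151/90*e3 - 581/45*e4 + 176/75*e123 - 503/75*e124 - 46/5*e134 - 11/9*e234


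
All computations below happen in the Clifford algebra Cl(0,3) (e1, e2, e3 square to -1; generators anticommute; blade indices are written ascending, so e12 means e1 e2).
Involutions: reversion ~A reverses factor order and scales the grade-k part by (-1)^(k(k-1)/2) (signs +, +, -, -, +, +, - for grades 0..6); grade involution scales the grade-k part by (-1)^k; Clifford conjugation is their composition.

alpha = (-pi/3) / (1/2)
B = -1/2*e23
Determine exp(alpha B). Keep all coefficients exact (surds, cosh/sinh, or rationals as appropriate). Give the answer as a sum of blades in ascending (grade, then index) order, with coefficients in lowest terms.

B^2 = (-1/2)^2*(e23)^2 = 1/4*(-1) = -1/4 (a basis 2-blade squares to minus the product of its generators' squares).
B^2 = -1/4 — the series telescopes trigonometrically here: l = 1/2, alpha*l = -pi/3, so exp(alpha B) = cos(-pi/3) + (sin(-pi/3)/(1/2))*B = 1/2 + (-sqrt(3))*B.
Answer: 1/2 + sqrt(3)/2*e23


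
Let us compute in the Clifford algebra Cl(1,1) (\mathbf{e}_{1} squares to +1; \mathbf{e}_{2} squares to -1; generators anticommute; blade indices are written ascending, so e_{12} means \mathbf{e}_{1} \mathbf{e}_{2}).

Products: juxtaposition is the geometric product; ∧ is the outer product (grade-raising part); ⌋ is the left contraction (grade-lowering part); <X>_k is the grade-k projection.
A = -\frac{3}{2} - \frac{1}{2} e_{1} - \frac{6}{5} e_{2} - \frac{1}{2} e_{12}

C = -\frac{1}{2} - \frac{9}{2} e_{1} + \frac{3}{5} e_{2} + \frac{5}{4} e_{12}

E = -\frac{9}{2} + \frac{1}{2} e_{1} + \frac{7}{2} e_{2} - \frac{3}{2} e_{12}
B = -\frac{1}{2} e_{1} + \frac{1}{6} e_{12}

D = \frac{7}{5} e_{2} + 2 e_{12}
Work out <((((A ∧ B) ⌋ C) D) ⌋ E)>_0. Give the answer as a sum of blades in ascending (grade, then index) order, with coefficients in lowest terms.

step 1: \frac{3}{4} e_{1} - \frac{17}{20} e_{12}
step 2: -\frac{71}{16} + \frac{15}{16} e_{2}
step 3: -\frac{21}{16} + \frac{15}{8} e_{1} - \frac{497}{80} e_{2} - \frac{71}{8} e_{12}
step 4: \frac{419}{10} + \frac{693}{80} e_{1} - \frac{237}{32} e_{2} + \frac{63}{32} e_{12}
step 5: \frac{419}{10}
Answer: \frac{419}{10}


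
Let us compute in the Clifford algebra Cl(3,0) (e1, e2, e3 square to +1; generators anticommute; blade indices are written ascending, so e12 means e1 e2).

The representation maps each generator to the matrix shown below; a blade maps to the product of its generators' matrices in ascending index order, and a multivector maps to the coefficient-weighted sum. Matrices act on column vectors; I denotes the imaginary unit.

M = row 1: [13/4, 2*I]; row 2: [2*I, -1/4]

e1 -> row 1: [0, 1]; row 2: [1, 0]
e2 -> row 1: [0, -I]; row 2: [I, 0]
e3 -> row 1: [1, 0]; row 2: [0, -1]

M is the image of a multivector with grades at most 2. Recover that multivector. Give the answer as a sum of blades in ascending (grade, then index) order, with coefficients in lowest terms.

Method: 1, rho(e1), rho(e2), rho(e3) form a trace-orthogonal basis of the 2x2 complex matrices (tr(X Y) = 2 if X = Y, else 0), so M = m0*1 + m1*rho(e1) + m2*rho(e2) + m3*rho(e3) with m0 = tr(M)/2 = 3/2, m1 = tr(M rho(e1))/2 = 2*I, m2 = tr(M rho(e2))/2 = 0, m3 = tr(M rho(e3))/2 = 7/4.
Multiplying table entries, the bivector images are rho(e12) = I*rho(e3), rho(e13) = -I*rho(e2), rho(e23) = I*rho(e1); with real blade coefficients the real parts of m0..m3 are the coefficients of 1, e1, e2, e3 and the imaginary parts give the bivectors (e23: Im m1, e13: -Im m2, e12: Im m3).
Answer: 3/2 + 7/4*e3 + 2*e23


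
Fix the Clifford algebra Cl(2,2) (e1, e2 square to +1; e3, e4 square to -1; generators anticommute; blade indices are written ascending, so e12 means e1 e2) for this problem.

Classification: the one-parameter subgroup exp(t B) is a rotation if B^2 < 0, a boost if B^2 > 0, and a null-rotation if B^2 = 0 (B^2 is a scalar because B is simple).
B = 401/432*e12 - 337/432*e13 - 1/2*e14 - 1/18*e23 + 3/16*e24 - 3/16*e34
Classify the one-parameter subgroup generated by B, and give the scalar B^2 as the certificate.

B^2 term by term: the squares give (401/432)^2*(e12)^2 + (-337/432)^2*(e13)^2 + (-1/2)^2*(e14)^2 + (-1/18)^2*(e23)^2 + (3/16)^2*(e24)^2 + (-3/16)^2*(e34)^2 = 160801/186624*(-1) + 113569/186624*(+1) + 1/4*(+1) + 1/324*(+1) + 9/256*(+1) + 9/256*(-1) = 0 (each basis 2-blade squares to minus the product of its generators' squares); cross terms between blades sharing an index anticommute and cancel; the commuting (index-disjoint) pairs give grade-4 terms 2*c*c'*(blade product), which cancel blade by blade — e1234: -401/1152 + 337/1152 + 1/18 = 0 — confirming B is simple. So B^2 = 0.
Answer: null-rotation, certificate B^2 = 0. Certificate logic: 0 is a conjugation-invariant scalar, so its sign fixes rotation versus boost versus null-rotation outright.


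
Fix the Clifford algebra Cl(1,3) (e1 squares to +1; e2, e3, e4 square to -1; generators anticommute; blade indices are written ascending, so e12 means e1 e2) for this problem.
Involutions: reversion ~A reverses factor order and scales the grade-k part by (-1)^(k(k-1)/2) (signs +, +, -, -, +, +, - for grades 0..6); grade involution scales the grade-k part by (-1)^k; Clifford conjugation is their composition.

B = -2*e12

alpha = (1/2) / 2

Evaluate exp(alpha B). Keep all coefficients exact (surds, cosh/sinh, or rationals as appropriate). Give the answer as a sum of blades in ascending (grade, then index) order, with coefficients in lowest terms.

B^2 = (-2)^2*(e12)^2 = 4*(+1) = 4 (a basis 2-blade squares to minus the product of its generators' squares).
B^2 = 4 — hyperbolic case — the even/odd split gives cosh and sinh: l = 2, alpha*l = 1/2, so exp(alpha B) = cosh(1/2) + (sinh(1/2)/2)*B = cosh(1/2) + (sinh(1/2)/2)*B.
Answer: cosh(1/2) - sinh(1/2)*e12


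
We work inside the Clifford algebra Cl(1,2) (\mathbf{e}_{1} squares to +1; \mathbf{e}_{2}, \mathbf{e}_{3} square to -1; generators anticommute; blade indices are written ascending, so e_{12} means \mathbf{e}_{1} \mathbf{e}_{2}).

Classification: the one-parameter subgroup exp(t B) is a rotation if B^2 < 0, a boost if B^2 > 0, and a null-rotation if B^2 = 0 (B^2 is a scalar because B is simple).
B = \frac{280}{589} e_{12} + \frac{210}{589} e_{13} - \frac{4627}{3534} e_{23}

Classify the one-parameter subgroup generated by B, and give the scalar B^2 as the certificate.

B^2 term by term: the squares give (\frac{280}{589})^2*(e_{12})^2 + (\frac{210}{589})^2*(e_{13})^2 + (-\frac{4627}{3534})^2*(e_{23})^2 = \frac{78400}{346921}*(+1) + \frac{44100}{346921}*(+1) + \frac{21409129}{12489156}*(-1) = -\frac{49}{36} (each basis 2-blade squares to minus the product of its generators' squares); cross terms between blades sharing an index anticommute and cancel. So B^2 = -\frac{49}{36}.
Answer: rotation, certificate B^2 = -\frac{49}{36}. Why this suffices: the scalar -\frac{49}{36} survives any versor conjugation, so its sign alone determines the class however B is presented.


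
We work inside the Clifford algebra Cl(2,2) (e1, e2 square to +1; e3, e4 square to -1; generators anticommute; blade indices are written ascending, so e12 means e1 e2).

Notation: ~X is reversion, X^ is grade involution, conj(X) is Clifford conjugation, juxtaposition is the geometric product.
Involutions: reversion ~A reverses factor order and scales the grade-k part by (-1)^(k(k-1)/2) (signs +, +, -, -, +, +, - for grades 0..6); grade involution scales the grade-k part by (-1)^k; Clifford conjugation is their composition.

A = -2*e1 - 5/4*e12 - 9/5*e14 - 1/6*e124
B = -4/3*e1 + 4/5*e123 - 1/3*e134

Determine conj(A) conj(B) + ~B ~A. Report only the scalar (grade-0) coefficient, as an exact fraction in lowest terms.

first term: 8/3 - 5/3*e2 - 2/5*e3 - 12/5*e4 + 149/90*e23 - 2/9*e24 - 4/5*e34 - 307/300*e234
second term: 8/3 - 5/3*e2 + 2/5*e3 - 12/5*e4 + 139/90*e23 - 2/9*e24 - 8/15*e34 - 307/300*e234
Answer: 16/3


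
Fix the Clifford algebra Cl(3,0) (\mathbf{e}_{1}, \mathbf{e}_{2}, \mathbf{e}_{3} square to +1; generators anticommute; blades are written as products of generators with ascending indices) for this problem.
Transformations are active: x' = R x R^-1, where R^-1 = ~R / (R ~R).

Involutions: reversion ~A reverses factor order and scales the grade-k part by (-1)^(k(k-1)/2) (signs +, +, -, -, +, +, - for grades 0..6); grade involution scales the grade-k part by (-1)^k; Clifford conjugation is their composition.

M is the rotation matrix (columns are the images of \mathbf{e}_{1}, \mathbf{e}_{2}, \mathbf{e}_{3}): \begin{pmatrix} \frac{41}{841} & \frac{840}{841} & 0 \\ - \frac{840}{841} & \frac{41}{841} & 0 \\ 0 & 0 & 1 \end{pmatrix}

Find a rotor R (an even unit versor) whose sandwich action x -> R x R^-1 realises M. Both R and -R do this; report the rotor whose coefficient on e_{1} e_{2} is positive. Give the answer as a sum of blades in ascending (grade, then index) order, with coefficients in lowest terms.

Method: write R = a + b12*e_{1} e_{2} + b13*e_{1} e_{3} + b23*e_{2} e_{3} with a^2 + b12^2 + b13^2 + b23^2 = 1 (so R^-1 = ~R). Expanding the columns R e_j ~R gives tr M = 4a^2 - 1 and, from the antisymmetric part, M21 - M12 = -4a*b12, M13 - M31 = 4a*b13, M32 - M23 = -4a*b23.
Here tr M = \frac{923}{841}, so a^2 = (1 + tr M)/4 = \frac{441}{841} and a = ±\frac{21}{29}. Taking a = \frac{21}{29}: M21 - M12 = -\frac{1680}{841}, M13 - M31 = 0, M32 - M23 = 0, giving b12 = \frac{20}{29}, b13 = 0, b23 = 0, i.e. R = \frac{21}{29} + \frac{20}{29} e_{1} e_{2}.
Its e_{1} e_{2} coefficient is already positive.
Answer: \frac{21}{29} + \frac{20}{29} e_{1} e_{2}. Recall the cover is two-to-one: with M of trace \frac{923}{841}, both preimages act alike, and the stated e_{1} e_{2} sign chooses the sheet.


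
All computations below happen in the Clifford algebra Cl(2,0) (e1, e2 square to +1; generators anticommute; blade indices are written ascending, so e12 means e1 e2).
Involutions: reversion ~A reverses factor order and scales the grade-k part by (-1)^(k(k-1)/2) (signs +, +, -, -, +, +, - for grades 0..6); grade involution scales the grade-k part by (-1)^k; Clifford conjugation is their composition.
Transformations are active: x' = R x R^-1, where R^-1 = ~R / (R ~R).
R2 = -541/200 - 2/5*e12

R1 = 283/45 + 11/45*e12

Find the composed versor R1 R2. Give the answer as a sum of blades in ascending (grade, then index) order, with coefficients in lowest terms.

Distribute over the terms of R1 (each basis-blade product reordered to ascending indices, repeated generators contracted through their squares):
(283/45) R2 = -153103/9000 - 566/225*e12
(11/45*e12) R2 = 22/225 - 5951/9000*e12
Summing the partial products and collecting blades:
Answer: -50741/3000 - 28591/9000*e12


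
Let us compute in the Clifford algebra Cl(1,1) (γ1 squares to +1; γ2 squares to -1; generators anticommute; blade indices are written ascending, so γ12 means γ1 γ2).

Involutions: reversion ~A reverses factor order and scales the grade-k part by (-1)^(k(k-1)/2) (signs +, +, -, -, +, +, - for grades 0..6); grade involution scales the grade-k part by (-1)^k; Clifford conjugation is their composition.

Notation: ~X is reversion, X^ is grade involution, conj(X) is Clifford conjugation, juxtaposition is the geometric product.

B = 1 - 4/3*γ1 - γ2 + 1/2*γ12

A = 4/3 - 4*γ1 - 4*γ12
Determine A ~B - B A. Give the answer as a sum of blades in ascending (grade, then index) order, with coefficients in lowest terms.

first term: 26/3 - 88/9*γ1 - 14/3*γ2 - 2/3*γ12
second term: 14/3 - 16/9*γ1 + 6*γ2 - 22/3*γ12
Answer: 4 - 8*γ1 - 32/3*γ2 + 20/3*γ12


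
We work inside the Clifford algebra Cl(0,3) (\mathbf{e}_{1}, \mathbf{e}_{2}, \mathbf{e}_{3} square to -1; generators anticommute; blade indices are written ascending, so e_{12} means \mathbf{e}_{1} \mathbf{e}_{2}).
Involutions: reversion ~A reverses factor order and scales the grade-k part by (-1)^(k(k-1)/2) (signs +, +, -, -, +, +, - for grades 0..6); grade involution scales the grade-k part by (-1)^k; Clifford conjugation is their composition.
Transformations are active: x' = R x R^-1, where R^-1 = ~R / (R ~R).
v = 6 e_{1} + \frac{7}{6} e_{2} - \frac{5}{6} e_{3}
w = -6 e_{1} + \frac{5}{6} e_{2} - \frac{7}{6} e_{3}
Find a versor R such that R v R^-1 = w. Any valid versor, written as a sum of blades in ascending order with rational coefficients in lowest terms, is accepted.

Why this works: both vectors square to -\frac{685}{18}, so q(v) = q(w) and R = v + w = 2 e_{2} - 2 e_{3} carries v to w — its own direction survives, the complement (v - w)/2 flips.
Answer: 2 e_{2} - 2 e_{3}


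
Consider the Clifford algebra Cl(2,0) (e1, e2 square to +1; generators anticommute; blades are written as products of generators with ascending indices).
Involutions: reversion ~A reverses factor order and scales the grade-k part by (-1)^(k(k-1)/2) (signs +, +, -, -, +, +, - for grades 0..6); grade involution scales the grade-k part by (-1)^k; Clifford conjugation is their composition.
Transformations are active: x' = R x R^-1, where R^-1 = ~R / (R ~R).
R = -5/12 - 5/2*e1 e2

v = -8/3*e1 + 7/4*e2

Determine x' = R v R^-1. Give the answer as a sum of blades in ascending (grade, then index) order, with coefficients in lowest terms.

~R = -5/12 + 5/2*e1 e2, and R ~R = 925/144, so R^-1 = ~R / (925/144).
R v = -235/72*e1 - 355/48*e2
Answer: 343/111*e1 - 117/148*e2


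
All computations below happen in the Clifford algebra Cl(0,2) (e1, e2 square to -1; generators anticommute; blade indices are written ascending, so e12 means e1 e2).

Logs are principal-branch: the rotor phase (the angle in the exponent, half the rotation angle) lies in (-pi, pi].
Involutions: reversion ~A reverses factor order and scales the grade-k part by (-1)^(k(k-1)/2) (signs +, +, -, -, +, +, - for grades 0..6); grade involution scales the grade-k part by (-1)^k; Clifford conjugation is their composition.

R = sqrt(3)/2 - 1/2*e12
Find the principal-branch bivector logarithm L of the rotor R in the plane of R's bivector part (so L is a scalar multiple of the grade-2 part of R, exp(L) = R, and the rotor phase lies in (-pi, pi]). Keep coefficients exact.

The scalar part of R is sqrt(3)/2, which fixes the principal-branch rotor phase; the unit plane is then the bivector part divided by the sine of that phase, and L is that plane scaled by the phase.
Concretely: cos(phase) = sqrt(3)/2 gives phase = ±pi/6, and since phase/sin(phase) is even the sign is immaterial: L = (phase/sin(phase)) * <R>_2 = (pi/3) * <R>_2.
Answer: -pi/6*e12


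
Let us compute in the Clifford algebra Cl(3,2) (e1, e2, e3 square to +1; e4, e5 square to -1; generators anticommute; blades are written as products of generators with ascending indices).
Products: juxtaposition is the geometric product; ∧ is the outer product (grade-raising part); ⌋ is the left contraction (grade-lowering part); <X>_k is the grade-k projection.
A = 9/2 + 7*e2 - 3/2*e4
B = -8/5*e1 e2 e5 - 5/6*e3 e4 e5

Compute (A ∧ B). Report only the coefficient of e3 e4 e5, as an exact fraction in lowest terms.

step 1: -36/5*e1 e2 e5 - 15/4*e3 e4 e5 + 12/5*e1 e2 e4 e5 - 35/6*e2 e3 e4 e5
Answer: -15/4


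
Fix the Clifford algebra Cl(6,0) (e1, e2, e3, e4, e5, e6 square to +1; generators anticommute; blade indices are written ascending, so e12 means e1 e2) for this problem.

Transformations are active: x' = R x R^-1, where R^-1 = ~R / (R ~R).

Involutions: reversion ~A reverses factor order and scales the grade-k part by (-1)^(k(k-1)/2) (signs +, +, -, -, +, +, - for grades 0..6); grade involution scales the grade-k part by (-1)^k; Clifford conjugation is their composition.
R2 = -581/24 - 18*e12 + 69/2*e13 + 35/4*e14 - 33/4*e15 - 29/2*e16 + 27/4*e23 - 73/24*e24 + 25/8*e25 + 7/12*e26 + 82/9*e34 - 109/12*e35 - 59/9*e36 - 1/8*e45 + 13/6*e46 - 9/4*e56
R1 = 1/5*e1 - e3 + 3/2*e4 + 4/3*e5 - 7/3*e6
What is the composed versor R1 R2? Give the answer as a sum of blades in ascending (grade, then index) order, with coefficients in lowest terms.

Distribute over the terms of R1 (each basis-blade product reordered to ascending indices, repeated generators contracted through their squares):
(1/5*e1) R2 = -581/120*e1 - 18/5*e2 + 69/10*e3 + 7/4*e4 - 33/20*e5 - 29/10*e6 + 27/20*e123 - 73/120*e124 + 5/8*e125 + 7/60*e126 + 82/45*e134 - 109/60*e135 - 59/45*e136 - 1/40*e145 + 13/30*e146 - 9/20*e156
(-e3) R2 = 69/2*e1 + 27/4*e2 + 581/24*e3 - 82/9*e4 + 109/12*e5 + 59/9*e6 + 18*e123 + 35/4*e134 - 33/4*e135 - 29/2*e136 - 73/24*e234 + 25/8*e235 + 7/12*e236 + 1/8*e345 - 13/6*e346 + 9/4*e356
(3/2*e4) R2 = -105/8*e1 + 73/16*e2 - 41/3*e3 - 581/16*e4 - 3/16*e5 + 13/4*e6 - 27*e124 + 207/4*e134 + 99/8*e145 + 87/4*e146 + 81/8*e234 - 75/16*e245 - 7/8*e246 + 109/8*e345 + 59/6*e346 - 27/8*e456
(4/3*e5) R2 = 11*e1 - 25/6*e2 + 109/9*e3 + 1/6*e4 - 581/18*e5 - 3*e6 - 24*e125 + 46*e135 + 35/3*e145 + 58/3*e156 + 9*e235 - 73/18*e245 - 7/9*e256 + 328/27*e345 + 236/27*e356 - 26/9*e456
(-7/3*e6) R2 = -203/6*e1 + 49/36*e2 - 413/27*e3 + 91/18*e4 - 21/4*e5 + 4067/72*e6 + 42*e126 - 161/2*e136 - 245/12*e146 + 77/4*e156 - 63/4*e236 + 511/72*e246 - 175/24*e256 - 574/27*e346 + 763/36*e356 + 7/24*e456
Summing the partial products and collecting blades:
Answer: -63/10*e1 + 3533/720*e2 + 15397/1080*e3 - 5537/144*e4 - 21803/720*e5 + 7247/120*e6 + 387/20*e123 - 3313/120*e124 - 187/8*e125 + 2527/60*e126 + 5609/90*e134 + 539/15*e135 - 4334/45*e136 + 1441/60*e145 + 53/30*e146 + 572/15*e156 + 85/12*e234 + 97/8*e235 - 91/6*e236 - 1259/144*e245 + 56/9*e246 - 581/72*e256 + 2797/108*e345 - 367/27*e346 + 869/27*e356 - 215/36*e456


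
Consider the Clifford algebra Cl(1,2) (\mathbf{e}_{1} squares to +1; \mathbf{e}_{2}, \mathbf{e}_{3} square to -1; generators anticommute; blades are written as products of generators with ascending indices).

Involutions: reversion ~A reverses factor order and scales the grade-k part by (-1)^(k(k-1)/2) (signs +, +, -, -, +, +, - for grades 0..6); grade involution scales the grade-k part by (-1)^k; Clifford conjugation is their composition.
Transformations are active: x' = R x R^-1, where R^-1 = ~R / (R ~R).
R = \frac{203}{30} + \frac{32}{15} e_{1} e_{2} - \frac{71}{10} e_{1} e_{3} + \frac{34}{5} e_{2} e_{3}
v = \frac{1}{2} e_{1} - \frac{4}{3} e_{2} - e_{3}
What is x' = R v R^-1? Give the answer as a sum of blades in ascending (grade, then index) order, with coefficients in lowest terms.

~R = \frac{203}{30} - \frac{32}{15} e_{1} e_{2} + \frac{71}{10} e_{1} e_{3} - \frac{34}{5} e_{2} e_{3}, and R ~R = \frac{556}{15}, so R^-1 = ~R / (\frac{556}{15}).
R v = -\frac{157}{180} e_{1} - \frac{148}{45} e_{2} - \frac{737}{60} e_{3} - \frac{41}{5} e_{1} e_{2} e_{3}
Answer: -\frac{76603}{20016} e_{1} + \frac{81913}{25020} e_{2} - \frac{84763}{33360} e_{3}


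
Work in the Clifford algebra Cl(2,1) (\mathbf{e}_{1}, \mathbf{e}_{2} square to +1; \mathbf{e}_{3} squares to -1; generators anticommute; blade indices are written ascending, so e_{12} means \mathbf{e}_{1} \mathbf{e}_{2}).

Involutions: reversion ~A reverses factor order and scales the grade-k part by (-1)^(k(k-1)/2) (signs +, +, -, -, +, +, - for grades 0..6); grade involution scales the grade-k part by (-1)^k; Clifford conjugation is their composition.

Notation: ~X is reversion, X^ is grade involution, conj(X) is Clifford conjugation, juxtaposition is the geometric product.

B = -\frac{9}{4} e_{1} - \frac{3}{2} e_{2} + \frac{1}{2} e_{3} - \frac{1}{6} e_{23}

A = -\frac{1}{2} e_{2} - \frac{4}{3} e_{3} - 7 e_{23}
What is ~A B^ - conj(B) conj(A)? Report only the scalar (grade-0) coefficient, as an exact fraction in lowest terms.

first term: -\frac{31}{12} + \frac{67}{18} e_{2} - \frac{125}{12} e_{3} + \frac{9}{8} e_{12} + 3 e_{13} + \frac{9}{4} e_{23} + \frac{63}{4} e_{123}
second term: \frac{31}{12} - \frac{67}{18} e_{2} + \frac{125}{12} e_{3} + \frac{9}{8} e_{12} + 3 e_{13} + \frac{9}{4} e_{23} + \frac{63}{4} e_{123}
Answer: -\frac{31}{6}


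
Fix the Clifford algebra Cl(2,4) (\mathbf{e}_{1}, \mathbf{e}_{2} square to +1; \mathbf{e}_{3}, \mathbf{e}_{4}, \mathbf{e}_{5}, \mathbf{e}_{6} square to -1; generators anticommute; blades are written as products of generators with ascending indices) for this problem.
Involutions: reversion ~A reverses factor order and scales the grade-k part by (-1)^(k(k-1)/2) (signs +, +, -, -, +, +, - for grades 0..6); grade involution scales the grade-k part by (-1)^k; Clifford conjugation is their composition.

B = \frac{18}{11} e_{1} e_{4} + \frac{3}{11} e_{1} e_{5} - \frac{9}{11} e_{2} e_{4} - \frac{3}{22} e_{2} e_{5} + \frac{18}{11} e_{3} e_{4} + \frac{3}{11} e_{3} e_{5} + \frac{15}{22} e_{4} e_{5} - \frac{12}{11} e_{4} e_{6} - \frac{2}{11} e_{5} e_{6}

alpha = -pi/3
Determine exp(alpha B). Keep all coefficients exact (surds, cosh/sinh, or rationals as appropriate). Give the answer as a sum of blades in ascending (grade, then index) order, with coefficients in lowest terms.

B^2 term by term: the squares give (\frac{18}{11})^2*(e_{1} e_{4})^2 + (\frac{3}{11})^2*(e_{1} e_{5})^2 + (-\frac{9}{11})^2*(e_{2} e_{4})^2 + (-\frac{3}{22})^2*(e_{2} e_{5})^2 + (\frac{18}{11})^2*(e_{3} e_{4})^2 + (\frac{3}{11})^2*(e_{3} e_{5})^2 + (\frac{15}{22})^2*(e_{4} e_{5})^2 + (-\frac{12}{11})^2*(e_{4} e_{6})^2 + (-\frac{2}{11})^2*(e_{5} e_{6})^2 = \frac{324}{121}*(+1) + \frac{9}{121}*(+1) + \frac{81}{121}*(+1) + \frac{9}{484}*(+1) + \frac{324}{121}*(-1) + \frac{9}{121}*(-1) + \frac{225}{484}*(-1) + \frac{144}{121}*(-1) + \frac{4}{121}*(-1) = -1 (each basis 2-blade squares to minus the product of its generators' squares); cross terms between blades sharing an index anticommute and cancel; the commuting (index-disjoint) pairs give grade-4 terms 2*c*c'*(blade product), which cancel blade by blade — e_{1} e_{2} e_{4} e_{5}: \frac{54}{121} - \frac{54}{121} = 0; e_{1} e_{3} e_{4} e_{5}: -\frac{108}{121} + \frac{108}{121} = 0; e_{1} e_{4} e_{5} e_{6}: -\frac{72}{121} + \frac{72}{121} = 0; e_{2} e_{3} e_{4} e_{5}: \frac{54}{121} - \frac{54}{121} = 0; e_{2} e_{4} e_{5} e_{6}: \frac{36}{121} - \frac{36}{121} = 0; e_{3} e_{4} e_{5} e_{6}: -\frac{72}{121} + \frac{72}{121} = 0 — confirming B is simple. So B^2 = -1.
B^2 = -1 — circular case — the even/odd split gives cos and sin: l = 1, alpha*l = - \frac{\pi}{3}, so exp(alpha B) = cos(- \frac{\pi}{3}) + (sin(- \frac{\pi}{3})/1)*B = \frac{1}{2} + (- \frac{\sqrt{3}}{2})*B.
Answer: \frac{1}{2} - \frac{9 \sqrt{3}}{11} e_{1} e_{4} - \frac{3 \sqrt{3}}{22} e_{1} e_{5} + \frac{9 \sqrt{3}}{22} e_{2} e_{4} + \frac{3 \sqrt{3}}{44} e_{2} e_{5} - \frac{9 \sqrt{3}}{11} e_{3} e_{4} - \frac{3 \sqrt{3}}{22} e_{3} e_{5} - \frac{15 \sqrt{3}}{44} e_{4} e_{5} + \frac{6 \sqrt{3}}{11} e_{4} e_{6} + \frac{\sqrt{3}}{11} e_{5} e_{6}
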